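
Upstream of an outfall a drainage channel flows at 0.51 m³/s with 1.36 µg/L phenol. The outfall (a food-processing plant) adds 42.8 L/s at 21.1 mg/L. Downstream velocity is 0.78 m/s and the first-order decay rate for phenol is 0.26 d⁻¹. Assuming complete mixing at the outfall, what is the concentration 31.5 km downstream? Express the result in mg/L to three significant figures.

42.8 L/s = 0.0428 m³/s.
1.36 µg/L = 0.00136 mg/L.
After complete mixing, C₀ = (0.0428·21.1 + 0.51·0.00136) / 0.5528 = 1.635 mg/L.
Travel time t = 3.15e+04 m / 0.78 m/s = 4.038e+04 s = 0.4674 d.
C = 1.635·exp(−0.26·0.4674) = 1.635·0.8856 = 1.448 mg/L.

1.45 mg/L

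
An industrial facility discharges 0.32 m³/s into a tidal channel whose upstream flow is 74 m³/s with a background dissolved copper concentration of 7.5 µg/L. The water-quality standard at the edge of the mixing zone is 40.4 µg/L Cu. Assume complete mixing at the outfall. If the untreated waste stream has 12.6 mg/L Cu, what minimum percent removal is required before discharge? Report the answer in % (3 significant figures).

39.3 %

7.5 µg/L = 0.0075 mg/L.
40.4 µg/L = 0.0404 mg/L.
Mass balance: 0.0404·74.32 = 0.32·Cₑ + 74·0.0075.
Cₑ = (3.003 − 0.555) / 0.32 = 7.649 mg/L.
Required removal = 1 − 7.649/12.6 = 39.3 %.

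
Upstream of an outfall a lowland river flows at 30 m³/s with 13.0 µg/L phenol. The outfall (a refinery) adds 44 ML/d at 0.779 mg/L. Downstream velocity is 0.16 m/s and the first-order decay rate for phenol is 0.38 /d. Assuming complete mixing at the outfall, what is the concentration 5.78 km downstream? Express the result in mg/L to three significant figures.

0.0220 mg/L

44 ML/d = 0.5093 m³/s.
13.0 µg/L = 0.013 mg/L.
After complete mixing, C₀ = (0.5093·0.779 + 30·0.013) / 30.51 = 0.02579 mg/L.
Travel time t = 5780 m / 0.16 m/s = 3.612e+04 s = 0.4181 d.
C = 0.02579·exp(−0.38·0.4181) = 0.02579·0.8531 = 0.022 mg/L.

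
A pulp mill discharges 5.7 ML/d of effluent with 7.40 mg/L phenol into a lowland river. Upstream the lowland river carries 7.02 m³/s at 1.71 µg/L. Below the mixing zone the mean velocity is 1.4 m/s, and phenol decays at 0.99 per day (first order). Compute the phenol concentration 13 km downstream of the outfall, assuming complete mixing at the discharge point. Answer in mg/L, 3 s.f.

0.0635 mg/L

5.7 ML/d = 0.06597 m³/s.
1.71 µg/L = 0.00171 mg/L.
After complete mixing, C₀ = (0.06597·7.4 + 7.02·0.00171) / 7.086 = 0.07059 mg/L.
Travel time t = 1.3e+04 m / 1.4 m/s = 9286 s = 0.1075 d.
C = 0.07059·exp(−0.99·0.1075) = 0.07059·0.8991 = 0.06347 mg/L.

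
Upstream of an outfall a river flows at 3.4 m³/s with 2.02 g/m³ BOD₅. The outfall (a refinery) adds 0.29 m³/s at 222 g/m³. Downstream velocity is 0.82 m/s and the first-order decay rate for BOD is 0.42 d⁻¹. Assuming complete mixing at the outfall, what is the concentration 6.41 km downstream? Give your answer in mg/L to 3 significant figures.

18.6 mg/L

After complete mixing, C₀ = (0.29·222 + 3.4·2.02) / 3.69 = 19.31 mg/L.
Travel time t = 6410 m / 0.82 m/s = 7817 s = 0.09048 d.
C = 19.31·exp(−0.42·0.09048) = 19.31·0.9627 = 18.59 mg/L.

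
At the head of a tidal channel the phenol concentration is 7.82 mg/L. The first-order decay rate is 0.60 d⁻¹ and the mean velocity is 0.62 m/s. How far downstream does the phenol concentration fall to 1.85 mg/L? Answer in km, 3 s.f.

129 km

From C = C₀·e^(−kt), t = ln(C₀/C)/k = ln(7.82/1.85)/0.60 = 1.441/0.60 = 2.402 d.
Distance = v·t = 0.62 m/s × 2.076e+05 s = 1.287e+05 m = 128.7 km.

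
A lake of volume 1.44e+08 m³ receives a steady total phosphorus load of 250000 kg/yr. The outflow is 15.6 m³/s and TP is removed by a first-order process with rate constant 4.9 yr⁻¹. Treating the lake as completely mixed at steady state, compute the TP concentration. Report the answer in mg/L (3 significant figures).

0.209 mg/L

Outflow Q = 15.6 m³/s × 3.156e+07 s/yr = 4.923e+08 m³/yr.
Steady-state CSTR mass balance: W = Q·C + k·V·C, so C = W/(Q + kV).
Q + kV = 4.923e+08 + 4.9·1.44e+08 = 1.198e+09 m³/yr.
C = 250000/1.198e+09 = 0.0002087 kg/m³ = 0.2087 mg/L.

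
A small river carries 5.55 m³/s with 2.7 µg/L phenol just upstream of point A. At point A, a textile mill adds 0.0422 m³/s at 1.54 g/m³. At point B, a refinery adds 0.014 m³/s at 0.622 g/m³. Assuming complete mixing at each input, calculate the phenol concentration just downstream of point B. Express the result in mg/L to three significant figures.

0.0158 mg/L

2.7 µg/L = 0.0027 mg/L.
After input A: C = (5.55·0.0027 + 0.0422·1.54) / 5.592 = 0.0143 mg/L.
After input B: C = (5.592·0.0143 + 0.014·0.622) / 5.606 = 0.01582 mg/L.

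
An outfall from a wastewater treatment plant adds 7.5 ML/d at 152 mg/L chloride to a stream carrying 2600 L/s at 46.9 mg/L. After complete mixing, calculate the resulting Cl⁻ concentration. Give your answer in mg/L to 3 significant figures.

50.3 mg/L

7.5 ML/d = 0.08681 m³/s.
2600 L/s = 2.6 m³/s.
By mass balance at complete mixing, C = (0.08681·152 + 2.6·46.9) / (0.08681 + 2.6) = 135.1/2.687 = 50.3 mg/L.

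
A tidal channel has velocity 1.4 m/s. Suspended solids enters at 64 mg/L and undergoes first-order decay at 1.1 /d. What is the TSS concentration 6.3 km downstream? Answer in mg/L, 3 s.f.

Travel time t = 6.3 km / 1.4 m/s = 6300/1.4 = 4500 s = 0.05208 d.
First-order decay: C = 64·exp(−1.1·0.05208) = 64·0.9443 = 60.44 mg/L.

60.4 mg/L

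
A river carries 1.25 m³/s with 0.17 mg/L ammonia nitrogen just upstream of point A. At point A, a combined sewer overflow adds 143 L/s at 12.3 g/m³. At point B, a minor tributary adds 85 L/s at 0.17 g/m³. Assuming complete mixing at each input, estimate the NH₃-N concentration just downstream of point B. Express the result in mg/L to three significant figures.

1.34 mg/L

143 L/s = 0.143 m³/s.
After input A: C = (1.25·0.17 + 0.143·12.3) / 1.393 = 1.415 mg/L.
85 L/s = 0.085 m³/s.
After input B: C = (1.393·1.415 + 0.085·0.17) / 1.478 = 1.344 mg/L.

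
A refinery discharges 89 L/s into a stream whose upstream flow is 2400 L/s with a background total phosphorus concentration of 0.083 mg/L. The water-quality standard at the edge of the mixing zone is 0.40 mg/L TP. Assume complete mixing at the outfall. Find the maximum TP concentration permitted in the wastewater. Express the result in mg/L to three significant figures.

89 L/s = 0.089 m³/s.
2400 L/s = 2.4 m³/s.
Mass balance: 0.4·2.489 = 0.089·Cₑ + 2.4·0.083.
Cₑ = (0.9956 − 0.1992) / 0.089 = 8.948 mg/L.

8.95 mg/L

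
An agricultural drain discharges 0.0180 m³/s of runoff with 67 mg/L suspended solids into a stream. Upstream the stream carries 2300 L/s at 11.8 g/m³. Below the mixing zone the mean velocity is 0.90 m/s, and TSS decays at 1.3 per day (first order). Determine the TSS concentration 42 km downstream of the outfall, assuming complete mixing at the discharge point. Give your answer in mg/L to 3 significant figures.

2300 L/s = 2.3 m³/s.
After complete mixing, C₀ = (0.018·67 + 2.3·11.8) / 2.318 = 12.23 mg/L.
Travel time t = 4.2e+04 m / 0.90 m/s = 4.667e+04 s = 0.5401 d.
C = 12.23·exp(−1.3·0.5401) = 12.23·0.4955 = 6.059 mg/L.

6.06 mg/L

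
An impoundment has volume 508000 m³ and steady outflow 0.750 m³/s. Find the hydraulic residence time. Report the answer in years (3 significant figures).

0.0215 yr

Q = 0.750 m³/s × 3.156e+07 s/yr = 2.367e+07 m³/yr.
Hydraulic residence time τ = V/Q = 508000/2.367e+07 = 0.02146 yr.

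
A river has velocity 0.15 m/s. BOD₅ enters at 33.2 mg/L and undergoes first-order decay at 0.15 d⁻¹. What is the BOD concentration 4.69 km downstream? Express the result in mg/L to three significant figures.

Travel time t = 4.69 km / 0.15 m/s = 4690/0.15 = 3.127e+04 s = 0.3619 d.
First-order decay: C = 33.2·exp(−0.15·0.3619) = 33.2·0.9472 = 31.45 mg/L.

31.4 mg/L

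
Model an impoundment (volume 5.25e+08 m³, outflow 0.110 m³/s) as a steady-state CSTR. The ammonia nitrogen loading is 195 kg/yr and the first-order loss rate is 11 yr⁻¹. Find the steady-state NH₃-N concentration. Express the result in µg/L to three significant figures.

0.0337 µg/L

Outflow Q = 0.110 m³/s × 3.156e+07 s/yr = 3.471e+06 m³/yr.
Steady-state CSTR mass balance: W = Q·C + k·V·C, so C = W/(Q + kV).
Q + kV = 3.471e+06 + 11·5.25e+08 = 5.778e+09 m³/yr.
C = 195/5.778e+09 = 3.375e-08 kg/m³ = 3.375e-05 mg/L = 0.03375 µg/L.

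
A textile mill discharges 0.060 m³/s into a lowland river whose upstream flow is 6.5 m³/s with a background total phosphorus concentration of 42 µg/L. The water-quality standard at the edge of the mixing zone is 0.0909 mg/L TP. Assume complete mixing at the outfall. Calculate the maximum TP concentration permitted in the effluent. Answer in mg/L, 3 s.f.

5.39 mg/L

42 µg/L = 0.042 mg/L.
Mass balance: 0.0909·6.56 = 0.06·Cₑ + 6.5·0.042.
Cₑ = (0.5963 − 0.273) / 0.06 = 5.388 mg/L.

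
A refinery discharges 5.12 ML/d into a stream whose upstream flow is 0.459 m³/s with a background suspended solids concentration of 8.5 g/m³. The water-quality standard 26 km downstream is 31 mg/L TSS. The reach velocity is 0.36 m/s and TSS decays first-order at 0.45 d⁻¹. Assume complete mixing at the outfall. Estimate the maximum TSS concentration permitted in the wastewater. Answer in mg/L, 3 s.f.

5.12 ML/d = 0.05926 m³/s.
Travel time to the compliance point: t = 2.6e+04/0.36 = 7.222e+04 s = 0.8359 d; decay factor exp(−0.45·0.8359) = 0.6865.
So the concentration just after mixing may be at most 31/0.6865 = 45.16 mg/L.
Mass balance: 45.16·0.5183 = 0.05926·Cₑ + 0.459·8.5.
Cₑ = (23.4 − 3.901) / 0.05926 = 329.1 mg/L.

329 mg/L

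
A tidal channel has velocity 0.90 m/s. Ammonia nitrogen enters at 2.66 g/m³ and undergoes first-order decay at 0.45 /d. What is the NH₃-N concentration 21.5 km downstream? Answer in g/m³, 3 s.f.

2.35 g/m³

Travel time t = 21.5 km / 0.90 m/s = 2.15e+04/0.90 = 2.389e+04 s = 0.2765 d.
First-order decay: C = 2.66·exp(−0.45·0.2765) = 2.66·0.883 = 2.349 g/m³.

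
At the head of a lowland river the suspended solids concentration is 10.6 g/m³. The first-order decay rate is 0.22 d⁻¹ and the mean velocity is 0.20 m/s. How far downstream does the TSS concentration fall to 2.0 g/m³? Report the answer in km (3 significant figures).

From C = C₀·e^(−kt), t = ln(C₀/C)/k = ln(10.6/2.0)/0.22 = 1.668/0.22 = 7.58 d.
Distance = v·t = 0.20 m/s × 6.55e+05 s = 1.31e+05 m = 131 km.

131 km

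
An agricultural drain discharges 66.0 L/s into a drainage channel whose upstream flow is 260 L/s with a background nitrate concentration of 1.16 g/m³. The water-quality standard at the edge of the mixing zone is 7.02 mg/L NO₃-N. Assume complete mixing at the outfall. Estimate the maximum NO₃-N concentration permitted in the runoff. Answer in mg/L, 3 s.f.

66.0 L/s = 0.066 m³/s.
260 L/s = 0.26 m³/s.
Mass balance: 7.02·0.326 = 0.066·Cₑ + 0.26·1.16.
Cₑ = (2.289 − 0.3016) / 0.066 = 30.1 mg/L.

30.1 mg/L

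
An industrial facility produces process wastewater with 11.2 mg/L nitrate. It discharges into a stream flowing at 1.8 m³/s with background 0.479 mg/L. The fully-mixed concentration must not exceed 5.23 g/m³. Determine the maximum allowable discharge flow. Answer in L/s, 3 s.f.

1430 L/s

Mass balance at complete mixing: C_std·(Q_w + Q_r) = Q_w·C_e + Q_r·C_b.
Rearranging, Q_w = Q_r·(C_std − C_b)/(C_e − C_std) = 1.8·(5.23 − 0.479) / (11.2 − 5.23) = 1.432 m³/s.
= 1432 L/s.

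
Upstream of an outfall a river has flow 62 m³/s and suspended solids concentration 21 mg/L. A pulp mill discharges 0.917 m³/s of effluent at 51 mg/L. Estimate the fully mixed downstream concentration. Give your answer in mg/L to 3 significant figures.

21.4 mg/L

Conservation of mass across the mixing zone: C = (0.917·51 + 62·21) / (0.917 + 62) = 1349/62.92 = 21.44 mg/L.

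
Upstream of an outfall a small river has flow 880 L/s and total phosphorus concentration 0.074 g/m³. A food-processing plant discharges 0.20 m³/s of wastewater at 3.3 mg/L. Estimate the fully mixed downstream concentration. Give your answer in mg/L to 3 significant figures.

880 L/s = 0.88 m³/s.
By mass balance at complete mixing, C = (0.2·3.3 + 0.88·0.074) / (0.2 + 0.88) = 0.7251/1.08 = 0.6714 mg/L.

0.671 mg/L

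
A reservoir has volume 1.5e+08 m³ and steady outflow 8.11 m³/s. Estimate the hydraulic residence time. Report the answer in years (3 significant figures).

0.586 yr

Q = 8.11 m³/s × 3.156e+07 s/yr = 2.559e+08 m³/yr.
Hydraulic residence time τ = V/Q = 1.5e+08/2.559e+08 = 0.5861 yr.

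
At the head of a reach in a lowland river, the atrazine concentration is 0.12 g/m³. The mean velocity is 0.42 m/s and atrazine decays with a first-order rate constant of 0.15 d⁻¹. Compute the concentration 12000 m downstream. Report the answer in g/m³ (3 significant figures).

Travel time t = 12000 m / 0.42 m/s = 1.2e+04/0.42 = 2.857e+04 s = 0.3307 d.
First-order decay: C = 0.12·exp(−0.15·0.3307) = 0.12·0.9516 = 0.1142 g/m³.

0.114 g/m³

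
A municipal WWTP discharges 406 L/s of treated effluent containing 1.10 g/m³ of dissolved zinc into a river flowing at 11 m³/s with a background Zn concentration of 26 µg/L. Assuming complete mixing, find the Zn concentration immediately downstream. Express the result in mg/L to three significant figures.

0.0642 mg/L

406 L/s = 0.406 m³/s.
26 µg/L = 0.026 mg/L.
Conservation of mass across the mixing zone: C = (0.406·1.1 + 11·0.026) / (0.406 + 11) = 0.7326/11.41 = 0.06423 mg/L.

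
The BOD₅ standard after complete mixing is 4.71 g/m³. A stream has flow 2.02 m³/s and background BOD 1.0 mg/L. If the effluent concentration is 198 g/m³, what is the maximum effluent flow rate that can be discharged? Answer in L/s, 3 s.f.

Mass balance at complete mixing: C_std·(Q_w + Q_r) = Q_w·C_e + Q_r·C_b.
Rearranging, Q_w = Q_r·(C_std − C_b)/(C_e − C_std) = 2.02·(4.71 − 1) / (198 − 4.71) = 0.03877 m³/s.
= 38.77 L/s.

38.8 L/s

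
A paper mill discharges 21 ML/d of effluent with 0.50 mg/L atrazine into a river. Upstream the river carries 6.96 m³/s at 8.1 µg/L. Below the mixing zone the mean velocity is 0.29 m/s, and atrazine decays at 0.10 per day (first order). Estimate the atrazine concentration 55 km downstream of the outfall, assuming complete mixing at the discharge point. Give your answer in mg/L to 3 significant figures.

0.0198 mg/L

21 ML/d = 0.2431 m³/s.
8.1 µg/L = 0.0081 mg/L.
After complete mixing, C₀ = (0.2431·0.5 + 6.96·0.0081) / 7.203 = 0.0247 mg/L.
Travel time t = 5.5e+04 m / 0.29 m/s = 1.897e+05 s = 2.195 d.
C = 0.0247·exp(−0.10·2.195) = 0.0247·0.8029 = 0.01983 mg/L.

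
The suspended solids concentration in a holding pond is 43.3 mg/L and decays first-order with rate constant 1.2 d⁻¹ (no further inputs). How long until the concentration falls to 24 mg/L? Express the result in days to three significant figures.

0.492 d

t = ln(C₀/C)/k = ln(43.3/24)/1.2 = 0.5901/1.2 = 0.4917 d.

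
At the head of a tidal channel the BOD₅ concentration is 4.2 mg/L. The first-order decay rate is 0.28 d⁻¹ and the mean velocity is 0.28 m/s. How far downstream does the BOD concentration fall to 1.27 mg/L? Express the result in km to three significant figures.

From C = C₀·e^(−kt), t = ln(C₀/C)/k = ln(4.2/1.27)/0.28 = 1.196/0.28 = 4.272 d.
Distance = v·t = 0.28 m/s × 3.691e+05 s = 1.033e+05 m = 103.3 km.

103 km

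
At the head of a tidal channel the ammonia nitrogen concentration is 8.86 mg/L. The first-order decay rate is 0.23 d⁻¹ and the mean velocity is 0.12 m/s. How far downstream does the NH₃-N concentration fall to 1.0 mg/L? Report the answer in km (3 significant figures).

98.3 km

From C = C₀·e^(−kt), t = ln(C₀/C)/k = ln(8.86/1.0)/0.23 = 2.182/0.23 = 9.485 d.
Distance = v·t = 0.12 m/s × 8.195e+05 s = 9.834e+04 m = 98.34 km.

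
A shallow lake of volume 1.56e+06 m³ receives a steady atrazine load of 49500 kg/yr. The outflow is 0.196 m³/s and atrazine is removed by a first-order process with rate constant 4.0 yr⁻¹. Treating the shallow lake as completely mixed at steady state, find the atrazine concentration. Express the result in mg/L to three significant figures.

Outflow Q = 0.196 m³/s × 3.156e+07 s/yr = 6.185e+06 m³/yr.
Steady-state CSTR mass balance: W = Q·C + k·V·C, so C = W/(Q + kV).
Q + kV = 6.185e+06 + 4.0·1.56e+06 = 1.243e+07 m³/yr.
C = 49500/1.243e+07 = 0.003984 kg/m³ = 3.984 mg/L.

3.98 mg/L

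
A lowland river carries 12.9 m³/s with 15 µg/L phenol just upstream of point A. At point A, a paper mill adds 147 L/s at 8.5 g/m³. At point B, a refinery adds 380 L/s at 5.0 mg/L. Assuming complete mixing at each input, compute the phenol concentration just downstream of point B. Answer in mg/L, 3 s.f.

15 µg/L = 0.015 mg/L.
147 L/s = 0.147 m³/s.
After input A: C = (12.9·0.015 + 0.147·8.5) / 13.05 = 0.1106 mg/L.
380 L/s = 0.38 m³/s.
After input B: C = (13.05·0.1106 + 0.38·5) / 13.43 = 0.249 mg/L.

0.249 mg/L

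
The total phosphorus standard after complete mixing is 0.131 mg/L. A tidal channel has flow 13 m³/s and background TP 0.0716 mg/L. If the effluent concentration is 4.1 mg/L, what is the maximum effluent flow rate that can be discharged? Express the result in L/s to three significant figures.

195 L/s

Mass balance at complete mixing: C_std·(Q_w + Q_r) = Q_w·C_e + Q_r·C_b.
Rearranging, Q_w = Q_r·(C_std − C_b)/(C_e − C_std) = 13·(0.131 − 0.0716) / (4.1 − 0.131) = 0.1946 m³/s.
= 194.6 L/s.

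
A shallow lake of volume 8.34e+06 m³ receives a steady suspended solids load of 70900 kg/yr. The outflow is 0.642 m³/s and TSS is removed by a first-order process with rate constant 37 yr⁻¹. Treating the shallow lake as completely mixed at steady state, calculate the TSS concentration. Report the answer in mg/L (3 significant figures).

0.216 mg/L

Outflow Q = 0.642 m³/s × 3.156e+07 s/yr = 2.026e+07 m³/yr.
Steady-state CSTR mass balance: W = Q·C + k·V·C, so C = W/(Q + kV).
Q + kV = 2.026e+07 + 37·8.34e+06 = 3.288e+08 m³/yr.
C = 70900/3.288e+08 = 0.0002156 kg/m³ = 0.2156 mg/L.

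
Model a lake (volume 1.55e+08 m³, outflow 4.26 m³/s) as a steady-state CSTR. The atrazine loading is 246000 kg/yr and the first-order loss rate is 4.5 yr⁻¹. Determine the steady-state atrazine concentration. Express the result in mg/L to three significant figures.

Outflow Q = 4.26 m³/s × 3.156e+07 s/yr = 1.344e+08 m³/yr.
Steady-state CSTR mass balance: W = Q·C + k·V·C, so C = W/(Q + kV).
Q + kV = 1.344e+08 + 4.5·1.55e+08 = 8.319e+08 m³/yr.
C = 246000/8.319e+08 = 0.0002957 kg/m³ = 0.2957 mg/L.

0.296 mg/L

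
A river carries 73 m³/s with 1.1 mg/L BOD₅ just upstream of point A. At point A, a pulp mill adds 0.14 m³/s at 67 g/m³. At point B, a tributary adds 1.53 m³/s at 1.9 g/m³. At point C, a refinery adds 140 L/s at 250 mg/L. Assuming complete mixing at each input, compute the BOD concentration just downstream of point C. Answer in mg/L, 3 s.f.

1.71 mg/L

After input A: C = (73·1.1 + 0.14·67) / 73.14 = 1.226 mg/L.
After input B: C = (73.14·1.226 + 1.53·1.9) / 74.67 = 1.24 mg/L.
140 L/s = 0.14 m³/s.
After input C: C = (74.67·1.24 + 0.14·250) / 74.81 = 1.705 mg/L.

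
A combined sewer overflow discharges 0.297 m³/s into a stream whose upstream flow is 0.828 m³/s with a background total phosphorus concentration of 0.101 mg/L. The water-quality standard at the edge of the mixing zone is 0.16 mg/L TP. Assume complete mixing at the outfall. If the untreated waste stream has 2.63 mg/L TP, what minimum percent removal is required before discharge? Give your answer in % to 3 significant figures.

Mass balance: 0.16·1.125 = 0.297·Cₑ + 0.828·0.101.
Cₑ = (0.18 − 0.08363) / 0.297 = 0.3245 mg/L.
Required removal = 1 − 0.3245/2.63 = 87.66 %.

87.7 %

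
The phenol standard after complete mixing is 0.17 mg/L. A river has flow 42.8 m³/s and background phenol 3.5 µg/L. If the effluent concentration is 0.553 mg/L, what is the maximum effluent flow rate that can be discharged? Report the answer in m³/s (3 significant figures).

18.6 m³/s

3.5 µg/L = 0.0035 mg/L.
Mass balance at complete mixing: C_std·(Q_w + Q_r) = Q_w·C_e + Q_r·C_b.
Rearranging, Q_w = Q_r·(C_std − C_b)/(C_e − C_std) = 42.8·(0.17 − 0.0035) / (0.553 − 0.17) = 18.61 m³/s.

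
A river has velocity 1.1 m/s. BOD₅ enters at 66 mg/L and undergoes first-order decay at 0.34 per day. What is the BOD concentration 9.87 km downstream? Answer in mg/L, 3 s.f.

Travel time t = 9.87 km / 1.1 m/s = 9870/1.1 = 8973 s = 0.1039 d.
First-order decay: C = 66·exp(−0.34·0.1039) = 66·0.9653 = 63.71 mg/L.

63.7 mg/L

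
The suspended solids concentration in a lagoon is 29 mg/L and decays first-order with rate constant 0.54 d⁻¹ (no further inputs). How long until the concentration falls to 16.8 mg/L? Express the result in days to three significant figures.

1.01 d

t = ln(C₀/C)/k = ln(29/16.8)/0.54 = 0.5459/0.54 = 1.011 d.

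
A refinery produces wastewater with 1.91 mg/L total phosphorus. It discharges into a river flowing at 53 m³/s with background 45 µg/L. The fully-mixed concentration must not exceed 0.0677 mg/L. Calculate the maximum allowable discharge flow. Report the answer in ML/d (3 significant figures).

45 µg/L = 0.045 mg/L.
Mass balance at complete mixing: C_std·(Q_w + Q_r) = Q_w·C_e + Q_r·C_b.
Rearranging, Q_w = Q_r·(C_std − C_b)/(C_e − C_std) = 53·(0.0677 − 0.045) / (1.91 − 0.0677) = 0.653 m³/s.
= 56.42 ML/d.

56.4 ML/d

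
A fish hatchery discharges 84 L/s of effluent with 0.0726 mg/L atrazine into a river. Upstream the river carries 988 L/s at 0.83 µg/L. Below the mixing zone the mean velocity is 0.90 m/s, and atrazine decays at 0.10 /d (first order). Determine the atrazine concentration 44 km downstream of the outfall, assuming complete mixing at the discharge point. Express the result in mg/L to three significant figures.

84 L/s = 0.084 m³/s.
988 L/s = 0.988 m³/s.
0.83 µg/L = 0.00083 mg/L.
After complete mixing, C₀ = (0.084·0.0726 + 0.988·0.00083) / 1.072 = 0.006454 mg/L.
Travel time t = 4.4e+04 m / 0.90 m/s = 4.889e+04 s = 0.5658 d.
C = 0.006454·exp(−0.10·0.5658) = 0.006454·0.945 = 0.006099 mg/L.

0.00610 mg/L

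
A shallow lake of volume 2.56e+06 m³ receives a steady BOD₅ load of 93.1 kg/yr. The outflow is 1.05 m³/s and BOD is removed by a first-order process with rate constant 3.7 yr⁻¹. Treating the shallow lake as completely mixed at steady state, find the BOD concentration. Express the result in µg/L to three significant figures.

Outflow Q = 1.05 m³/s × 3.156e+07 s/yr = 3.314e+07 m³/yr.
Steady-state CSTR mass balance: W = Q·C + k·V·C, so C = W/(Q + kV).
Q + kV = 3.314e+07 + 3.7·2.56e+06 = 4.261e+07 m³/yr.
C = 93.1/4.261e+07 = 2.185e-06 kg/m³ = 0.002185 mg/L = 2.185 µg/L.

2.19 µg/L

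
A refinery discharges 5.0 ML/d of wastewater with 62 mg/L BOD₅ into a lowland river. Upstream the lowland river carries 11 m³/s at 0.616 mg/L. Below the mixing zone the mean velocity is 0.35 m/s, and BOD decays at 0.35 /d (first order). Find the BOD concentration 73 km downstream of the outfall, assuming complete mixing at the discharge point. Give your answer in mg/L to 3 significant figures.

0.403 mg/L

5.0 ML/d = 0.05787 m³/s.
After complete mixing, C₀ = (0.05787·62 + 11·0.616) / 11.06 = 0.9372 mg/L.
Travel time t = 7.3e+04 m / 0.35 m/s = 2.086e+05 s = 2.414 d.
C = 0.9372·exp(−0.35·2.414) = 0.9372·0.4296 = 0.4026 mg/L.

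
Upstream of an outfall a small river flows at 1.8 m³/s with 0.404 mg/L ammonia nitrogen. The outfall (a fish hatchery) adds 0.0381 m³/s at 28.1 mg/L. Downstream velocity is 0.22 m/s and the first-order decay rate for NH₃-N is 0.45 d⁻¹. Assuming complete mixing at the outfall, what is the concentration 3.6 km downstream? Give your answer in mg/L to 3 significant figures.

0.898 mg/L

After complete mixing, C₀ = (0.0381·28.1 + 1.8·0.404) / 1.838 = 0.9781 mg/L.
Travel time t = 3600 m / 0.22 m/s = 1.636e+04 s = 0.1894 d.
C = 0.9781·exp(−0.45·0.1894) = 0.9781·0.9183 = 0.8982 mg/L.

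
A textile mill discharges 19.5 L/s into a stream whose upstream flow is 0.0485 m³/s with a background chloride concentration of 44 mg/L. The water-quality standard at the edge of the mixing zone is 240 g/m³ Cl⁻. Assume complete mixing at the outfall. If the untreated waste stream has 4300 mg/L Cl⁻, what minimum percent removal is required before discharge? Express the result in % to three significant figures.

83.1 %

19.5 L/s = 0.0195 m³/s.
Mass balance: 240·0.068 = 0.0195·Cₑ + 0.0485·44.
Cₑ = (16.32 − 2.134) / 0.0195 = 727.5 mg/L.
Required removal = 1 − 727.5/4300 = 83.08 %.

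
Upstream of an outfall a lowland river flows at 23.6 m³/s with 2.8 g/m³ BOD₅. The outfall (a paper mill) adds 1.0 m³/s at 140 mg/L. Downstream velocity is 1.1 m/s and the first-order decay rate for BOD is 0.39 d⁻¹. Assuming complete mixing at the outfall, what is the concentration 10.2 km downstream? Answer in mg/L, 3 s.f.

After complete mixing, C₀ = (1·140 + 23.6·2.8) / 24.6 = 8.377 mg/L.
Travel time t = 1.02e+04 m / 1.1 m/s = 9273 s = 0.1073 d.
C = 8.377·exp(−0.39·0.1073) = 8.377·0.959 = 8.034 mg/L.

8.03 mg/L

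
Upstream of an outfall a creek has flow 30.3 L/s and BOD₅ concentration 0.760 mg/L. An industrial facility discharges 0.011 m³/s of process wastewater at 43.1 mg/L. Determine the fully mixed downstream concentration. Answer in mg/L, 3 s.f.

12.0 mg/L

30.3 L/s = 0.0303 m³/s.
By mass balance at complete mixing, C = (0.011·43.1 + 0.0303·0.76) / (0.011 + 0.0303) = 0.4971/0.0413 = 12.04 mg/L.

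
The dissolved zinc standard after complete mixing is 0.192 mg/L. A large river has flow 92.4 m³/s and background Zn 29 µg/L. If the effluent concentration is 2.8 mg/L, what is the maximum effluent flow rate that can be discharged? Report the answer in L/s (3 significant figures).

29 µg/L = 0.029 mg/L.
Mass balance at complete mixing: C_std·(Q_w + Q_r) = Q_w·C_e + Q_r·C_b.
Rearranging, Q_w = Q_r·(C_std − C_b)/(C_e − C_std) = 92.4·(0.192 − 0.029) / (2.8 − 0.192) = 5.775 m³/s.
= 5775 L/s.

5780 L/s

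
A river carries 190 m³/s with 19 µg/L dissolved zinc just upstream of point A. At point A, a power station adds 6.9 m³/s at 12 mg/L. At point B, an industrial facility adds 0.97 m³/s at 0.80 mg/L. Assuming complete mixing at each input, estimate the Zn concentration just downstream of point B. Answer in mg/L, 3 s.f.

19 µg/L = 0.019 mg/L.
After input A: C = (190·0.019 + 6.9·12) / 196.9 = 0.4389 mg/L.
After input B: C = (196.9·0.4389 + 0.97·0.8) / 197.9 = 0.4406 mg/L.

0.441 mg/L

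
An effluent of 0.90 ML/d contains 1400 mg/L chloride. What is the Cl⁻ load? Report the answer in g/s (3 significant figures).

0.90 ML/d = 0.01042 m³/s.
Mass flux = Q·C = 0.01042 m³/s × 1400 g/m³ = 14.58 g/s.

14.6 g/s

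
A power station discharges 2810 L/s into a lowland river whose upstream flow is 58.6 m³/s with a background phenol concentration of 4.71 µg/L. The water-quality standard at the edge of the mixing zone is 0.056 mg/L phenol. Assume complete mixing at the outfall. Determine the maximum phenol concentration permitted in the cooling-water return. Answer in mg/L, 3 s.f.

2810 L/s = 2.81 m³/s.
4.71 µg/L = 0.00471 mg/L.
Mass balance: 0.056·61.41 = 2.81·Cₑ + 58.6·0.00471.
Cₑ = (3.439 − 0.276) / 2.81 = 1.126 mg/L.

1.13 mg/L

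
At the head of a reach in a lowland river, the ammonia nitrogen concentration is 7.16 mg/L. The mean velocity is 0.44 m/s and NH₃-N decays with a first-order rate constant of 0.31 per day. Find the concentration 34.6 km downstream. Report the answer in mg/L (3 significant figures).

5.40 mg/L

Travel time t = 34.6 km / 0.44 m/s = 3.46e+04/0.44 = 7.864e+04 s = 0.9101 d.
First-order decay: C = 7.16·exp(−0.31·0.9101) = 7.16·0.7542 = 5.4 mg/L.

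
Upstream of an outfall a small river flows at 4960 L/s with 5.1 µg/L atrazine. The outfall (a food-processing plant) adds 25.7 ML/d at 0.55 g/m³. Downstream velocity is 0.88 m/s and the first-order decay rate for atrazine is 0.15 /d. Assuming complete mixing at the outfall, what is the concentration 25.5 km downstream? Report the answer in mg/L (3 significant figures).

25.7 ML/d = 0.2975 m³/s.
4960 L/s = 4.96 m³/s.
5.1 µg/L = 0.0051 mg/L.
After complete mixing, C₀ = (0.2975·0.55 + 4.96·0.0051) / 5.257 = 0.03593 mg/L.
Travel time t = 2.55e+04 m / 0.88 m/s = 2.898e+04 s = 0.3354 d.
C = 0.03593·exp(−0.15·0.3354) = 0.03593·0.9509 = 0.03417 mg/L.

0.0342 mg/L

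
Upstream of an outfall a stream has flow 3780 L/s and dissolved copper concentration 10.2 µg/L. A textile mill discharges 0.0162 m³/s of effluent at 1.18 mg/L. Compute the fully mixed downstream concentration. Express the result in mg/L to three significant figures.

3780 L/s = 3.78 m³/s.
10.2 µg/L = 0.0102 mg/L.
Conservation of mass across the mixing zone: C = (0.0162·1.18 + 3.78·0.0102) / (0.0162 + 3.78) = 0.05767/3.796 = 0.01519 mg/L.

0.0152 mg/L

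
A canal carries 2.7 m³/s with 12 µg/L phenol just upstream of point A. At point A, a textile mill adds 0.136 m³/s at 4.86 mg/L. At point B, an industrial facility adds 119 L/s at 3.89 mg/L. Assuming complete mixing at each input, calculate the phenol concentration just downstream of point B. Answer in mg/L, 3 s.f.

0.391 mg/L

12 µg/L = 0.012 mg/L.
After input A: C = (2.7·0.012 + 0.136·4.86) / 2.836 = 0.2445 mg/L.
119 L/s = 0.119 m³/s.
After input B: C = (2.836·0.2445 + 0.119·3.89) / 2.955 = 0.3913 mg/L.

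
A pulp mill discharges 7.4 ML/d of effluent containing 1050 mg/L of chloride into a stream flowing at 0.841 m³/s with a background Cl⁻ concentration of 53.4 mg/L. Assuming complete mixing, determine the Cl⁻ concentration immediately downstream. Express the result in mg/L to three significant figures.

146 mg/L

7.4 ML/d = 0.08565 m³/s.
By mass balance at complete mixing, C = (0.08565·1050 + 0.841·53.4) / (0.08565 + 0.841) = 134.8/0.9266 = 145.5 mg/L.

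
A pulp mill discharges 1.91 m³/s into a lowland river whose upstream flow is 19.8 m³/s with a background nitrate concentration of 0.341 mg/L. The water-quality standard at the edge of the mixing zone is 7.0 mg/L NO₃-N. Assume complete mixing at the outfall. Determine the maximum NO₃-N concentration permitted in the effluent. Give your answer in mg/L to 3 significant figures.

76.0 mg/L

Mass balance: 7·21.71 = 1.91·Cₑ + 19.8·0.341.
Cₑ = (152 − 6.752) / 1.91 = 76.03 mg/L.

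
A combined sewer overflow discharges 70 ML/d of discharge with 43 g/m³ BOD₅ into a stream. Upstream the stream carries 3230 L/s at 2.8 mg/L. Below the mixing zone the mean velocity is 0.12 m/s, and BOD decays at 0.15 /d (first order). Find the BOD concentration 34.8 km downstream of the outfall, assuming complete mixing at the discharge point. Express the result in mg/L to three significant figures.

6.56 mg/L

70 ML/d = 0.8102 m³/s.
3230 L/s = 3.23 m³/s.
After complete mixing, C₀ = (0.8102·43 + 3.23·2.8) / 4.04 = 10.86 mg/L.
Travel time t = 3.48e+04 m / 0.12 m/s = 2.9e+05 s = 3.356 d.
C = 10.86·exp(−0.15·3.356) = 10.86·0.6044 = 6.565 mg/L.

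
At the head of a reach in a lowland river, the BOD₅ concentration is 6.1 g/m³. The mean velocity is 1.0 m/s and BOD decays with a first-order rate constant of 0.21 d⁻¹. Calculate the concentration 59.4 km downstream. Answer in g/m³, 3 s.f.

Travel time t = 59.4 km / 1.0 m/s = 5.94e+04/1.0 = 5.94e+04 s = 0.6875 d.
First-order decay: C = 6.1·exp(−0.21·0.6875) = 6.1·0.8656 = 5.28 g/m³.

5.28 g/m³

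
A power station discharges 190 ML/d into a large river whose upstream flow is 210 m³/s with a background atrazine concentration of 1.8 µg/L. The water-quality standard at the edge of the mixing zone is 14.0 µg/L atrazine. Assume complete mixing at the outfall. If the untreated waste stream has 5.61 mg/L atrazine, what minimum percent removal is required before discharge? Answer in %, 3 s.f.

79.0 %

190 ML/d = 2.199 m³/s.
1.8 µg/L = 0.0018 mg/L.
14.0 µg/L = 0.014 mg/L.
Mass balance: 0.014·212.2 = 2.199·Cₑ + 210·0.0018.
Cₑ = (2.971 − 0.378) / 2.199 = 1.179 mg/L.
Required removal = 1 − 1.179/5.61 = 78.98 %.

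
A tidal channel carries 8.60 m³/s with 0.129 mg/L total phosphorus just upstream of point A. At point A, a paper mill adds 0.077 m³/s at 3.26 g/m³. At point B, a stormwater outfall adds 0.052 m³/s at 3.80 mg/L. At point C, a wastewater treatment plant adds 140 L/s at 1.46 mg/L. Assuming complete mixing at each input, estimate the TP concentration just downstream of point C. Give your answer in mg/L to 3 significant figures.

After input A: C = (8.6·0.129 + 0.077·3.26) / 8.677 = 0.1568 mg/L.
After input B: C = (8.677·0.1568 + 0.052·3.8) / 8.729 = 0.1785 mg/L.
140 L/s = 0.14 m³/s.
After input C: C = (8.729·0.1785 + 0.14·1.46) / 8.869 = 0.1987 mg/L.

0.199 mg/L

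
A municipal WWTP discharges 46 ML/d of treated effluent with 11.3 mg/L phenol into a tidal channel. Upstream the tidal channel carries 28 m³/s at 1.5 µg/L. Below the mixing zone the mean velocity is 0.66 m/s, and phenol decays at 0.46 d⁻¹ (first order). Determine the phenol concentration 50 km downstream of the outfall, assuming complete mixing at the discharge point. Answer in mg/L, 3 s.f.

0.142 mg/L

46 ML/d = 0.5324 m³/s.
1.5 µg/L = 0.0015 mg/L.
After complete mixing, C₀ = (0.5324·11.3 + 28·0.0015) / 28.53 = 0.2123 mg/L.
Travel time t = 5e+04 m / 0.66 m/s = 7.576e+04 s = 0.8768 d.
C = 0.2123·exp(−0.46·0.8768) = 0.2123·0.6681 = 0.1419 mg/L.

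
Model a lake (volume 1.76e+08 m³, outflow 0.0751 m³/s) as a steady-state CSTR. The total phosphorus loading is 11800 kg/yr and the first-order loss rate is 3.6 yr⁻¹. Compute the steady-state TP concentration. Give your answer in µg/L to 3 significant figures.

18.6 µg/L

Outflow Q = 0.0751 m³/s × 3.156e+07 s/yr = 2.37e+06 m³/yr.
Steady-state CSTR mass balance: W = Q·C + k·V·C, so C = W/(Q + kV).
Q + kV = 2.37e+06 + 3.6·1.76e+08 = 6.36e+08 m³/yr.
C = 11800/6.36e+08 = 1.855e-05 kg/m³ = 0.01855 mg/L = 18.55 µg/L.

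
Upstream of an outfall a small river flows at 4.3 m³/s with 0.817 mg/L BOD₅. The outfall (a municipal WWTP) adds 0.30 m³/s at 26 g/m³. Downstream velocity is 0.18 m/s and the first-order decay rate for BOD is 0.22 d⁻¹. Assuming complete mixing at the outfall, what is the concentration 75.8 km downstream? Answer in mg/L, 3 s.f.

0.842 mg/L

After complete mixing, C₀ = (0.3·26 + 4.3·0.817) / 4.6 = 2.459 mg/L.
Travel time t = 7.58e+04 m / 0.18 m/s = 4.211e+05 s = 4.874 d.
C = 2.459·exp(−0.22·4.874) = 2.459·0.3422 = 0.8417 mg/L.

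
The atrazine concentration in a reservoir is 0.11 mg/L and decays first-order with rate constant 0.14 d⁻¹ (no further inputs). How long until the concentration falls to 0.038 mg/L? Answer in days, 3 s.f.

7.59 d

t = ln(C₀/C)/k = ln(0.11/0.038)/0.14 = 1.063/0.14 = 7.592 d.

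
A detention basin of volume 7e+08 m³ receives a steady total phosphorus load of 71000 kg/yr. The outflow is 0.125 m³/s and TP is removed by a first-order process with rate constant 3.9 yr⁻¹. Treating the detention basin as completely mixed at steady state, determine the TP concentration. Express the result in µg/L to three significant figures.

26.0 µg/L

Outflow Q = 0.125 m³/s × 3.156e+07 s/yr = 3.945e+06 m³/yr.
Steady-state CSTR mass balance: W = Q·C + k·V·C, so C = W/(Q + kV).
Q + kV = 3.945e+06 + 3.9·7e+08 = 2.734e+09 m³/yr.
C = 71000/2.734e+09 = 2.597e-05 kg/m³ = 0.02597 mg/L = 25.97 µg/L.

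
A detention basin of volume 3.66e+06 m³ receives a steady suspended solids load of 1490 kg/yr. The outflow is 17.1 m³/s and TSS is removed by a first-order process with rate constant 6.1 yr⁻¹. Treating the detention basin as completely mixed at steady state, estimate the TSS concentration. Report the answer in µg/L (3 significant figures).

Outflow Q = 17.1 m³/s × 3.156e+07 s/yr = 5.396e+08 m³/yr.
Steady-state CSTR mass balance: W = Q·C + k·V·C, so C = W/(Q + kV).
Q + kV = 5.396e+08 + 6.1·3.66e+06 = 5.62e+08 m³/yr.
C = 1490/5.62e+08 = 2.651e-06 kg/m³ = 0.002651 mg/L = 2.651 µg/L.

2.65 µg/L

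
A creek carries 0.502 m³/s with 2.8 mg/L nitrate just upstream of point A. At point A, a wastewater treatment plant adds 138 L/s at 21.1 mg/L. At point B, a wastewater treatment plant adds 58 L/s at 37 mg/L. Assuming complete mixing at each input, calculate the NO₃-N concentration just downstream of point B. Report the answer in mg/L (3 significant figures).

9.26 mg/L

138 L/s = 0.138 m³/s.
After input A: C = (0.502·2.8 + 0.138·21.1) / 0.64 = 6.746 mg/L.
58 L/s = 0.058 m³/s.
After input B: C = (0.64·6.746 + 0.058·37) / 0.698 = 9.26 mg/L.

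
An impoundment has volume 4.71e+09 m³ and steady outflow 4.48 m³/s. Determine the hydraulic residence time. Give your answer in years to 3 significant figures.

33.3 yr

Q = 4.48 m³/s × 3.156e+07 s/yr = 1.414e+08 m³/yr.
Hydraulic residence time τ = V/Q = 4.71e+09/1.414e+08 = 33.31 yr.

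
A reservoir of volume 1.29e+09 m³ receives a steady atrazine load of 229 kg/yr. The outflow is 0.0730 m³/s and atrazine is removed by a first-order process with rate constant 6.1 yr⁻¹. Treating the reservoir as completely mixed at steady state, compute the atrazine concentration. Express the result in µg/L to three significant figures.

0.0291 µg/L

Outflow Q = 0.0730 m³/s × 3.156e+07 s/yr = 2.304e+06 m³/yr.
Steady-state CSTR mass balance: W = Q·C + k·V·C, so C = W/(Q + kV).
Q + kV = 2.304e+06 + 6.1·1.29e+09 = 7.871e+09 m³/yr.
C = 229/7.871e+09 = 2.909e-08 kg/m³ = 2.909e-05 mg/L = 0.02909 µg/L.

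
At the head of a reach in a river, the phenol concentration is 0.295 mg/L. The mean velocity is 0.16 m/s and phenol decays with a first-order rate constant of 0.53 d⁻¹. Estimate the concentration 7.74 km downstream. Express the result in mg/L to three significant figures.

0.219 mg/L

Travel time t = 7.74 km / 0.16 m/s = 7740/0.16 = 4.838e+04 s = 0.5599 d.
First-order decay: C = 0.295·exp(−0.53·0.5599) = 0.295·0.7432 = 0.2193 mg/L.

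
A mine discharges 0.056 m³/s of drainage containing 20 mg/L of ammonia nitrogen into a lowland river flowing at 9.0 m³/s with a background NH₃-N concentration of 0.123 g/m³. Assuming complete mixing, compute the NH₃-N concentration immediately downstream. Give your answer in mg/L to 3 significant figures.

0.246 mg/L

Conservation of mass across the mixing zone: C = (0.056·20 + 9·0.123) / (0.056 + 9) = 2.227/9.056 = 0.2459 mg/L.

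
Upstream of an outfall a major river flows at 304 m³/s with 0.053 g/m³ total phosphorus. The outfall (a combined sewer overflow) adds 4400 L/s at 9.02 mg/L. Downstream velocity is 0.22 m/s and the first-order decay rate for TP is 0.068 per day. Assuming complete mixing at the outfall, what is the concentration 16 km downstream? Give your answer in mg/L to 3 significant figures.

0.171 mg/L

4400 L/s = 4.4 m³/s.
After complete mixing, C₀ = (4.4·9.02 + 304·0.053) / 308.4 = 0.1809 mg/L.
Travel time t = 1.6e+04 m / 0.22 m/s = 7.273e+04 s = 0.8418 d.
C = 0.1809·exp(−0.068·0.8418) = 0.1809·0.9444 = 0.1709 mg/L.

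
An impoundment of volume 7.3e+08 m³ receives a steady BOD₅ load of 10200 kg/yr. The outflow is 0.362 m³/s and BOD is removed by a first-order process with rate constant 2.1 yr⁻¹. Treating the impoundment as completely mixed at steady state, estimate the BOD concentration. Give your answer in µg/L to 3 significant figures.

Outflow Q = 0.362 m³/s × 3.156e+07 s/yr = 1.142e+07 m³/yr.
Steady-state CSTR mass balance: W = Q·C + k·V·C, so C = W/(Q + kV).
Q + kV = 1.142e+07 + 2.1·7.3e+08 = 1.544e+09 m³/yr.
C = 10200/1.544e+09 = 6.604e-06 kg/m³ = 0.006604 mg/L = 6.604 µg/L.

6.60 µg/L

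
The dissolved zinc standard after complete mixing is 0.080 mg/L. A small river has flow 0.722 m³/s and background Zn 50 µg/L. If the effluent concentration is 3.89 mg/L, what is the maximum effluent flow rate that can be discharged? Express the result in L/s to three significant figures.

5.69 L/s

50 µg/L = 0.05 mg/L.
Mass balance at complete mixing: C_std·(Q_w + Q_r) = Q_w·C_e + Q_r·C_b.
Rearranging, Q_w = Q_r·(C_std − C_b)/(C_e − C_std) = 0.722·(0.08 − 0.05) / (3.89 − 0.08) = 0.005685 m³/s.
= 5.685 L/s.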